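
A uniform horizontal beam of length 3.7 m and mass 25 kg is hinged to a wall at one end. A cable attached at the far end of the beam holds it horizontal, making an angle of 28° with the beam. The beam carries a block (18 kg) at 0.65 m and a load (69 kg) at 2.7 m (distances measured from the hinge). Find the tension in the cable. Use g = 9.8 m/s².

T ≈ 1380 N

About the hinge:
Beam weight: 25 × 9.8 = 245 N down at 1.85 m → arm 1.85 m, τ = 245 × 1.85 = 453.2 N·m clockwise.
Block: 18 × 9.8 = 176.4 N down at 0.65 m → arm 0.65 m, τ = 176.4 × 0.65 = 114.7 N·m clockwise.
Load: 69 × 9.8 = 676.2 N down at 2.7 m → arm 2.7 m, τ = 676.2 × 2.7 = 1826 N·m clockwise.
Total clockwise load moment = 2394 N·m.
The cable tension T acts at 3.7 m; only its component perpendicular to the beam, T sinθ, produces torque. sin 28° = 0.4695.
Balancing moments: T × 3.7 × 0.4695 = 2394, giving T = 2394 / 1.737 = 1380 N.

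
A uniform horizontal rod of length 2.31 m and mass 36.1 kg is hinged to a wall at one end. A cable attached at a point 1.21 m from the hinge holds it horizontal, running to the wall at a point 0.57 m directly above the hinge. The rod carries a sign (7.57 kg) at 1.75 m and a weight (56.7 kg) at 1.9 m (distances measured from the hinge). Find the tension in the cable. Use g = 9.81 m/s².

Sum moments about the hinge (the unknown hinge reaction has zero arm there).
Beam weight: 36.1 × 9.81 = 354.1 N down at 1.155 m → arm 1.155 m, τ = 354.1 × 1.155 = 409 N·m clockwise.
Sign: 7.57 × 9.81 = 74.26 N down at 1.75 m → arm 1.75 m, τ = 74.26 × 1.75 = 130 N·m clockwise.
Weight: 56.7 × 9.81 = 556.2 N down at 1.9 m → arm 1.9 m, τ = 556.2 × 1.9 = 1057 N·m clockwise.
Total clockwise load moment = 1596 N·m.
The cable tension T acts at 1.21 m; only its component perpendicular to the rod, T sinθ, produces torque. sinθ = h/√(h²+d²) = 0.57/√(0.57²+1.21²) = 0.4262.
Balancing moments: T × 1.21 × 0.4262 = 1596, giving T = 1596 / 0.5157 = 3090 N.

T ≈ 3090 N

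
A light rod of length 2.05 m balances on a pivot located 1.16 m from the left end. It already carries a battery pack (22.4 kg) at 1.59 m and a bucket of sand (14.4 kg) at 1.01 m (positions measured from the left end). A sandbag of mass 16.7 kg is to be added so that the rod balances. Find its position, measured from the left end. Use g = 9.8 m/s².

Sum moments about the pivot (at 1.16 m from the left end) (the support reaction has zero arm there).
Battery pack: 22.4 × 9.8 = 219.5 N down at 1.59 m → arm 0.43 m, τ = 219.5 × 0.43 = 94.39 N·m clockwise.
Bucket of sand: 14.4 × 9.8 = 141.1 N down at 1.01 m → arm 0.15 m, τ = 141.1 × 0.15 = 21.16 N·m counterclockwise.
Net moment of existing loads = 73.23 N·m clockwise.
The sandbag weighs 16.7 × 9.8 = 163.7 N and must supply an equal counterclockwise moment, so its lever arm about the pivot is 73.23 / 163.7 = 0.447 m.
That puts it at 1.16 − 0.447 = 0.713 m from the left end.

x ≈ 0.713 m from the left end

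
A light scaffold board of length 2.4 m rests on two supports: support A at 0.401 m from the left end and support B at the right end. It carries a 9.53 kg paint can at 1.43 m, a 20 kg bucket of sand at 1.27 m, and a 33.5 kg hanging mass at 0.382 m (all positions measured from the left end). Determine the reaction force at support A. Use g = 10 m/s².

R_A ≈ 497 N

Choose support B as the axis so its reaction then has zero moment arm.
Paint can: 9.53 × 10 = 95.3 N down at 1.43 m → arm 0.97 m, τ = 95.3 × 0.97 = 92.44 N·m counterclockwise.
Bucket of sand: 20 × 10 = 200 N down at 1.27 m → arm 1.13 m, τ = 200 × 1.13 = 226 N·m counterclockwise.
Hanging mass: 33.5 × 10 = 335 N down at 0.382 m → arm 2.018 m, τ = 335 × 2.018 = 676 N·m counterclockwise.
Net load moment about support B = 994.4 N·m counterclockwise.
Reaction R at support A is upward at 0.401 m, arm 1.999 m → moment R × 1.999 clockwise.
Στ = 0 ⇒ R × 1.999 = 994.4 ⇒ R = 497 N.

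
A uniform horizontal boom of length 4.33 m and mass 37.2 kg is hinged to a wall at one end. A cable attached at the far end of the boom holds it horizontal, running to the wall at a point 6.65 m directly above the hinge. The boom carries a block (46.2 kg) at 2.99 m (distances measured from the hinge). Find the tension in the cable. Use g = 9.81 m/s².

T ≈ 591 N

About the hinge:
Beam weight: 37.2 × 9.81 = 364.9 N down at 2.165 m → arm 2.165 m, τ = 364.9 × 2.165 = 790 N·m clockwise.
Block: 46.2 × 9.81 = 453.2 N down at 2.99 m → arm 2.99 m, τ = 453.2 × 2.99 = 1355 N·m clockwise.
Total clockwise load moment = 2145 N·m.
The cable tension T acts at 4.33 m; only its component perpendicular to the boom, T sinθ, produces torque. sinθ = h/√(h²+d²) = 6.65/√(6.65²+4.33²) = 0.838.
For rotational equilibrium, T × 4.33 × 0.838 = 2145, so T = 2145 / 3.629 = 591 N.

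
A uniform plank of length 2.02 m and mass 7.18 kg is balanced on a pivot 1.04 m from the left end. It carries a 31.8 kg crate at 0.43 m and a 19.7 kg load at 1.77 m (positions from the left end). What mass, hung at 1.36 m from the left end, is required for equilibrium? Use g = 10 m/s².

Taking torques about the pivot (at 1.04 m from the left end):
Beam weight: 7.18 × 10 = 71.8 N down at 1.01 m → arm 0.03 m, τ = 71.8 × 0.03 = 2.154 N·m counterclockwise.
Crate: 31.8 × 10 = 318 N down at 0.43 m → arm 0.61 m, τ = 318 × 0.61 = 194 N·m counterclockwise.
Load: 19.7 × 10 = 197 N down at 1.77 m → arm 0.73 m, τ = 197 × 0.73 = 143.8 N·m clockwise.
Net moment of known loads = 52.35 N·m counterclockwise.
An unknown mass m at 1.36 m has arm 0.32 m; its moment is m·g·0.32 clockwise.
Στ = 0 ⇒ m × 10 × 0.32 = 52.35 ⇒ m = 52.35 / (10 × 0.32) = 16.4 kg.

m ≈ 16.4 kg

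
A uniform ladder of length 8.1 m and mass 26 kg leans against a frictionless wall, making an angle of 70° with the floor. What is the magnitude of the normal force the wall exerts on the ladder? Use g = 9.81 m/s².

N_wall ≈ 46.4 N

Sum moments about the foot of the ladder (the floor normal and friction both act there and drop out).
Ladder weight 26×9.81 = 255.1 N acts at 4.05 m along the ladder; its horizontal arm is 4.05·cos70° = 1.385 m → τ = 353.3 N·m clockwise.
Wall normal N acts horizontally at the top; its moment arm is the height L sinθ = 8.1·sin70° = 7.612 m, counterclockwise.
Setting net torque to zero: N × 7.612 = 353.3 → N = 46.4 N.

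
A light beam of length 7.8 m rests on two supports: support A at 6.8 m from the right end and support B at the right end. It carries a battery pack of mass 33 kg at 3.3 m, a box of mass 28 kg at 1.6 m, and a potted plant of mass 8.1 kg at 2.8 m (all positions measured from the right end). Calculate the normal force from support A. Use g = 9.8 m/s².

R_A ≈ 254 N

Choose support B as the axis so its reaction then has zero moment arm.
Battery pack: 33 × 9.8 = 323.4 N down at 3.3 m → arm 3.3 m, τ = 323.4 × 3.3 = 1067 N·m counterclockwise.
Box: 28 × 9.8 = 274.4 N down at 1.6 m → arm 1.6 m, τ = 274.4 × 1.6 = 439 N·m counterclockwise.
Potted plant: 8.1 × 9.8 = 79.38 N down at 2.8 m → arm 2.8 m, τ = 79.38 × 2.8 = 222.3 N·m counterclockwise.
Net load moment about support B = 1728 N·m counterclockwise.
Reaction R at support A is upward at 6.8 m, arm 6.8 m → moment R × 6.8 clockwise.
Στ = 0 ⇒ R × 6.8 = 1728 ⇒ R = 254 N.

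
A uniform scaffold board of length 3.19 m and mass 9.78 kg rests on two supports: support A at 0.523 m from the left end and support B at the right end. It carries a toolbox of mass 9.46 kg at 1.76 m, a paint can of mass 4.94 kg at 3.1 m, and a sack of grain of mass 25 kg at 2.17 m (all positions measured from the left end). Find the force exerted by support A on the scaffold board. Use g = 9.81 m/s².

R_A ≈ 203 N

Take moments about support B.
Beam weight: 9.78 × 9.81 = 95.94 N down at 1.595 m → arm 1.595 m, τ = 95.94 × 1.595 = 153 N·m counterclockwise.
Toolbox: 9.46 × 9.81 = 92.8 N down at 1.76 m → arm 1.43 m, τ = 92.8 × 1.43 = 132.7 N·m counterclockwise.
Paint can: 4.94 × 9.81 = 48.46 N down at 3.1 m → arm 0.09 m, τ = 48.46 × 0.09 = 4.361 N·m counterclockwise.
Sack of grain: 25 × 9.81 = 245.2 N down at 2.17 m → arm 1.02 m, τ = 245.2 × 1.02 = 250.1 N·m counterclockwise.
Net load moment about support B = 540.2 N·m counterclockwise.
Reaction R at support A is upward at 0.523 m, arm 2.667 m → moment R × 2.667 clockwise.
For rotational equilibrium, R × 2.667 = 540.2, so R = 203 N.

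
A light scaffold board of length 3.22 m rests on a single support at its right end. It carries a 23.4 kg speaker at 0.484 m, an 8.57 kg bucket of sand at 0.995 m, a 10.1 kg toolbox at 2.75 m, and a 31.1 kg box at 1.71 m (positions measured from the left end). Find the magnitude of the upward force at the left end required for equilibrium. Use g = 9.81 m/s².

F ≈ 411 N

About the right end:
Speaker: 23.4 × 9.81 = 229.6 N down at 0.484 m → arm 2.736 m, τ = 229.6 × 2.736 = 628.2 N·m counterclockwise.
Bucket of sand: 8.57 × 9.81 = 84.07 N down at 0.995 m → arm 2.225 m, τ = 84.07 × 2.225 = 187.1 N·m counterclockwise.
Toolbox: 10.1 × 9.81 = 99.08 N down at 2.75 m → arm 0.47 m, τ = 99.08 × 0.47 = 46.57 N·m counterclockwise.
Box: 31.1 × 9.81 = 305.1 N down at 1.71 m → arm 1.51 m, τ = 305.1 × 1.51 = 460.7 N·m counterclockwise.
Net moment of the loads = 1323 N·m counterclockwise.
The upward force F acts at the left end, arm 3.22 m, giving F × 3.22 clockwise.
Στ = 0 ⇒ F × 3.22 = 1323 ⇒ F = 1323 / 3.22 = 411 N.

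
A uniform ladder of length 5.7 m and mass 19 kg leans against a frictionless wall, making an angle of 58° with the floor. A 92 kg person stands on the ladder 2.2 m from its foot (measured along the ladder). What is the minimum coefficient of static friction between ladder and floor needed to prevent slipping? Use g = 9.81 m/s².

μ_min ≈ 0.253

Taking torques about the foot of the ladder:
Ladder weight 19×9.81 = 186.4 N acts at 2.85 m along the ladder; its horizontal arm is 2.85·cos58° = 1.51 m → τ = 281.5 N·m clockwise.
Person: 92×9.81 = 902.5 N at 2.2 m → arm 1.166 m → τ = 1052 N·m clockwise.
Wall normal N acts horizontally at the top; its moment arm is the height L sinθ = 5.7·sin58° = 4.834 m, counterclockwise.
Στ = 0 ⇒ N × 4.834 = 1334 ⇒ N = 276 N.
ΣFx = 0 ⇒ f = N_wall = 276 N. ΣFy = 0 ⇒ N_floor = 1089 N.
μ_min = f / N_floor = 276 / 1089 = 0.253.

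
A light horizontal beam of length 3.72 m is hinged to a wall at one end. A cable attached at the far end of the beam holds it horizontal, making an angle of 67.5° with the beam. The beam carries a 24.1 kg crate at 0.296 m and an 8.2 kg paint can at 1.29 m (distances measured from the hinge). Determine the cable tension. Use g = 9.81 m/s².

T ≈ 50.6 N

Choose the hinge as the axis so the unknown hinge reaction has zero arm there.
Crate: 24.1 × 9.81 = 236.4 N down at 0.296 m → arm 0.296 m, τ = 236.4 × 0.296 = 69.97 N·m clockwise.
Paint can: 8.2 × 9.81 = 80.44 N down at 1.29 m → arm 1.29 m, τ = 80.44 × 1.29 = 103.8 N·m clockwise.
Total clockwise load moment = 173.8 N·m.
The cable tension T acts at 3.72 m; only its component perpendicular to the beam, T sinθ, produces torque. sin 67.5° = 0.9239.
Balancing moments: T × 3.72 × 0.9239 = 173.8, giving T = 173.8 / 3.437 = 50.6 N.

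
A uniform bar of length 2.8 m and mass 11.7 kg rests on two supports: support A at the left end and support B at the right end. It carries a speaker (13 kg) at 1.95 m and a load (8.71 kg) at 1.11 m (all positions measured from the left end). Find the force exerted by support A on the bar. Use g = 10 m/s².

Choose support B as the axis so its reaction then has zero moment arm.
Beam weight: 11.7 × 10 = 117 N down at 1.4 m → arm 1.4 m, τ = 117 × 1.4 = 163.8 N·m counterclockwise.
Speaker: 13 × 10 = 130 N down at 1.95 m → arm 0.85 m, τ = 130 × 0.85 = 110.5 N·m counterclockwise.
Load: 8.71 × 10 = 87.1 N down at 1.11 m → arm 1.69 m, τ = 87.1 × 1.69 = 147.2 N·m counterclockwise.
Net load moment about support B = 421.5 N·m counterclockwise.
Reaction R at support A is upward at 0 m, arm 2.8 m → moment R × 2.8 clockwise.
For rotational equilibrium, R × 2.8 = 421.5, so R = 151 N.

R_A ≈ 151 N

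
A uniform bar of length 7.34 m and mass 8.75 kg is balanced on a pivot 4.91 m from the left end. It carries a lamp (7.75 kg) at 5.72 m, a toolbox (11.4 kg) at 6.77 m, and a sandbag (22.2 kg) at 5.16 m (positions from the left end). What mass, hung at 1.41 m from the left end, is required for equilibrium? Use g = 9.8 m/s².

m ≈ 6.34 kg

Taking torques about the pivot (at 4.91 m from the left end):
Beam weight: 8.75 × 9.8 = 85.75 N down at 3.67 m → arm 1.24 m, τ = 85.75 × 1.24 = 106.3 N·m counterclockwise.
Lamp: 7.75 × 9.8 = 75.95 N down at 5.72 m → arm 0.81 m, τ = 75.95 × 0.81 = 61.52 N·m clockwise.
Toolbox: 11.4 × 9.8 = 111.7 N down at 6.77 m → arm 1.86 m, τ = 111.7 × 1.86 = 207.8 N·m clockwise.
Sandbag: 22.2 × 9.8 = 217.6 N down at 5.16 m → arm 0.25 m, τ = 217.6 × 0.25 = 54.4 N·m clockwise.
Net moment of known loads = 217.4 N·m clockwise.
An unknown mass m at 1.41 m has arm 3.5 m; its moment is m·g·3.5 counterclockwise.
Balancing moments: m × 9.8 × 3.5 = 217.4, giving m = 217.4 / (9.8 × 3.5) = 6.34 kg.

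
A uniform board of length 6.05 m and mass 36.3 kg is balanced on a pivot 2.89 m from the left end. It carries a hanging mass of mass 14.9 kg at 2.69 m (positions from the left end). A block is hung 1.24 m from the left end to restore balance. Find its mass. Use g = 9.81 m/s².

Sum moments about the pivot (at 2.89 m from the left end) (the support reaction has zero arm there).
Beam weight: 36.3 × 9.81 = 356.1 N down at 3.025 m → arm 0.135 m, τ = 356.1 × 0.135 = 48.07 N·m clockwise.
Hanging mass: 14.9 × 9.81 = 146.2 N down at 2.69 m → arm 0.2 m, τ = 146.2 × 0.2 = 29.24 N·m counterclockwise.
Net moment of known loads = 18.83 N·m clockwise.
An unknown mass m at 1.24 m has arm 1.65 m; its moment is m·g·1.65 counterclockwise.
Στ = 0 ⇒ m × 9.81 × 1.65 = 18.83 ⇒ m = 18.83 / (9.81 × 1.65) = 1.16 kg.

m ≈ 1.16 kg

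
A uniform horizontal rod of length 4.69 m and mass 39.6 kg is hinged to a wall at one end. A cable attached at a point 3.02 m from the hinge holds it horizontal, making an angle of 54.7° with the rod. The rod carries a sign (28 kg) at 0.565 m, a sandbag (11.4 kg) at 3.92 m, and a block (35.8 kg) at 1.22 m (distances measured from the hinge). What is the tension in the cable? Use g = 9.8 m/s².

T ≈ 783 N

Taking torques about the hinge:
Beam weight: 39.6 × 9.8 = 388.1 N down at 2.345 m → arm 2.345 m, τ = 388.1 × 2.345 = 910.1 N·m clockwise.
Sign: 28 × 9.8 = 274.4 N down at 0.565 m → arm 0.565 m, τ = 274.4 × 0.565 = 155 N·m clockwise.
Sandbag: 11.4 × 9.8 = 111.7 N down at 3.92 m → arm 3.92 m, τ = 111.7 × 3.92 = 437.9 N·m clockwise.
Block: 35.8 × 9.8 = 350.8 N down at 1.22 m → arm 1.22 m, τ = 350.8 × 1.22 = 428 N·m clockwise.
Total clockwise load moment = 1931 N·m.
The cable tension T acts at 3.02 m; only its component perpendicular to the rod, T sinθ, produces torque. sin 54.7° = 0.8161.
For rotational equilibrium, T × 3.02 × 0.8161 = 1931, so T = 1931 / 2.465 = 783 N.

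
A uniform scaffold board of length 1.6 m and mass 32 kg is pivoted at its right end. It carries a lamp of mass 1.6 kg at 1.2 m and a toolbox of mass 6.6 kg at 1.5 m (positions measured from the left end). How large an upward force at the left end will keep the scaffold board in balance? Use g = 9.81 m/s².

Take moments about the right end.
Beam weight: 32 × 9.81 = 313.9 N down at 0.8 m → arm 0.8 m, τ = 313.9 × 0.8 = 251.1 N·m counterclockwise.
Lamp: 1.6 × 9.81 = 15.7 N down at 1.2 m → arm 0.4 m, τ = 15.7 × 0.4 = 6.28 N·m counterclockwise.
Toolbox: 6.6 × 9.81 = 64.75 N down at 1.5 m → arm 0.1 m, τ = 64.75 × 0.1 = 6.475 N·m counterclockwise.
Net moment of the loads = 263.9 N·m counterclockwise.
The upward force F acts at the left end, arm 1.6 m, giving F × 1.6 clockwise.
Balancing moments: F × 1.6 = 263.9, giving F = 263.9 / 1.6 = 165 N.

F ≈ 165 N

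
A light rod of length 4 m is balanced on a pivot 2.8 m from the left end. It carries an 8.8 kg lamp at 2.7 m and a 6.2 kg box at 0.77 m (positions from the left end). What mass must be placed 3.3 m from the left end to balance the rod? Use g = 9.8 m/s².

m ≈ 26.9 kg

Sum moments about the pivot (at 2.8 m from the left end) (the support reaction has zero arm there).
Lamp: 8.8 × 9.8 = 86.24 N down at 2.7 m → arm 0.1 m, τ = 86.24 × 0.1 = 8.624 N·m counterclockwise.
Box: 6.2 × 9.8 = 60.76 N down at 0.77 m → arm 2.03 m, τ = 60.76 × 2.03 = 123.3 N·m counterclockwise.
Net moment of known loads = 131.9 N·m counterclockwise.
An unknown mass m at 3.3 m has arm 0.5 m; its moment is m·g·0.5 clockwise.
Balancing moments: m × 9.8 × 0.5 = 131.9, giving m = 131.9 / (9.8 × 0.5) = 26.9 kg.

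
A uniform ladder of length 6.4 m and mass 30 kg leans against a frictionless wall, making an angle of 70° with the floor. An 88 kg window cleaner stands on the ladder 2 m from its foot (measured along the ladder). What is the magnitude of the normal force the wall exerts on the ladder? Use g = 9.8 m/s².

N_wall ≈ 152 N

Take moments about the foot of the ladder.
Ladder weight 30×9.8 = 294 N acts at 3.2 m along the ladder; its horizontal arm is 3.2·cos70° = 1.094 m → τ = 321.6 N·m clockwise.
Window cleaner: 88×9.8 = 862.4 N at 2 m → arm 0.684 m → τ = 589.9 N·m clockwise.
Wall normal N acts horizontally at the top; its moment arm is the height L sinθ = 6.4·sin70° = 6.014 m, counterclockwise.
Setting net torque to zero: N × 6.014 = 911.5 → N = 152 N.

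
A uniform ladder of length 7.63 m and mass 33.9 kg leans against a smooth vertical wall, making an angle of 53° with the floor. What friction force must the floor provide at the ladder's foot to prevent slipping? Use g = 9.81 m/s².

Taking torques about the foot of the ladder:
Ladder weight 33.9×9.81 = 332.6 N acts at 3.815 m along the ladder; its horizontal arm is 3.815·cos53° = 2.296 m → τ = 763.6 N·m clockwise.
Wall normal N acts horizontally at the top; its moment arm is the height L sinθ = 7.63·sin53° = 6.094 m, counterclockwise.
Balancing moments: N × 6.094 = 763.6, giving N = 125 N.
ΣFx = 0: friction at the foot balances the wall's push, so f = N_wall = 125 N.

f ≈ 125 N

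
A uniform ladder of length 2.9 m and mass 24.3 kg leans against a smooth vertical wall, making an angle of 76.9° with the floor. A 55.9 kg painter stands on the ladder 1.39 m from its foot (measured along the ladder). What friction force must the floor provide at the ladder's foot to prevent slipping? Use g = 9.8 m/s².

f ≈ 88.8 N

Take moments about the foot of the ladder.
Ladder weight 24.3×9.8 = 238.1 N acts at 1.45 m along the ladder; its horizontal arm is 1.45·cos76.9° = 0.3286 m → τ = 78.24 N·m clockwise.
Painter: 55.9×9.8 = 547.8 N at 1.39 m → arm 0.315 m → τ = 172.6 N·m clockwise.
Wall normal N acts horizontally at the top; its moment arm is the height L sinθ = 2.9·sin76.9° = 2.825 m, counterclockwise.
For rotational equilibrium, N × 2.825 = 250.8, so N = 88.8 N.
ΣFx = 0: friction at the foot balances the wall's push, so f = N_wall = 88.8 N.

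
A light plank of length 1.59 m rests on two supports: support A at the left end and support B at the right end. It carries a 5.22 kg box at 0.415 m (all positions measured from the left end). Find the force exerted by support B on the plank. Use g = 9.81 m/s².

R_B ≈ 13.4 N

Sum moments about support A (its reaction then has zero moment arm).
Box: 5.22 × 9.81 = 51.21 N down at 0.415 m → arm 0.415 m, τ = 51.21 × 0.415 = 21.25 N·m clockwise.
Net load moment about support A = 21.25 N·m clockwise.
Reaction R at support B is upward at 1.59 m, arm 1.59 m → moment R × 1.59 counterclockwise.
Balancing moments: R × 1.59 = 21.25, giving R = 13.4 N.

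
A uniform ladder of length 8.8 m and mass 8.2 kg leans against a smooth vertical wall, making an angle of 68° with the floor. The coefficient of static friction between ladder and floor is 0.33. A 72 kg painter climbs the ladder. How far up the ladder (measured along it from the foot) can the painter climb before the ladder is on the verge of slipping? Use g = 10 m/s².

d ≈ 7.51 m

Taking torques about the foot of the ladder:
Ladder weight 8.2×10 = 82 N acts at 4.4 m along the ladder; its horizontal arm is 4.4·cos68° = 1.648 m → τ = 135.1 N·m clockwise.
Painter weight 72×10 = 720 N at distance d → arm d·cos68° → τ = 720·d·0.3746 clockwise.
Wall normal N at the top has arm L sinθ = 8.159 m counterclockwise, so Στ = 0 gives N·8.159 = 135.1 + 269.7·d.
ΣFy = 0 ⇒ N_floor = 802 N, so the maximum friction is μ_s·N_floor = 0.33×802 = 264.7 N. ΣFx = 0 ⇒ N_wall = f, so at the slipping point N = 264.7 N.
Substituting: 264.7×8.159 = 135.1 + 269.7·d ⇒ d = (2160 − 135.1) / 269.7 = 7.51 m.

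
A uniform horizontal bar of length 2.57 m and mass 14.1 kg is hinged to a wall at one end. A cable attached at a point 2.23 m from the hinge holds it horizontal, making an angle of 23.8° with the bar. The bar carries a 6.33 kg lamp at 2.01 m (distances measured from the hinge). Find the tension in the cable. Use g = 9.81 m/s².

T ≈ 336 N

Choose the hinge as the axis so the unknown hinge reaction has zero arm there.
Beam weight: 14.1 × 9.81 = 138.3 N down at 1.285 m → arm 1.285 m, τ = 138.3 × 1.285 = 177.7 N·m clockwise.
Lamp: 6.33 × 9.81 = 62.1 N down at 2.01 m → arm 2.01 m, τ = 62.1 × 2.01 = 124.8 N·m clockwise.
Total clockwise load moment = 302.5 N·m.
The cable tension T acts at 2.23 m; only its component perpendicular to the bar, T sinθ, produces torque. sin 23.8° = 0.4035.
Στ = 0 ⇒ T × 2.23 × 0.4035 = 302.5 ⇒ T = 302.5 / 0.8998 = 336 N.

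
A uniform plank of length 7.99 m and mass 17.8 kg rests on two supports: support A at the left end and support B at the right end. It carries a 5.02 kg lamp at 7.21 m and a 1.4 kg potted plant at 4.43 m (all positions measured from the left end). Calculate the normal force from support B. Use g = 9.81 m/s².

About support A:
Beam weight: 17.8 × 9.81 = 174.6 N down at 3.995 m → arm 3.995 m, τ = 174.6 × 3.995 = 697.5 N·m clockwise.
Lamp: 5.02 × 9.81 = 49.25 N down at 7.21 m → arm 7.21 m, τ = 49.25 × 7.21 = 355.1 N·m clockwise.
Potted plant: 1.4 × 9.81 = 13.73 N down at 4.43 m → arm 4.43 m, τ = 13.73 × 4.43 = 60.82 N·m clockwise.
Net load moment about support A = 1113 N·m clockwise.
Reaction R at support B is upward at 7.99 m, arm 7.99 m → moment R × 7.99 counterclockwise.
For rotational equilibrium, R × 7.99 = 1113, so R = 139 N.

R_B ≈ 139 N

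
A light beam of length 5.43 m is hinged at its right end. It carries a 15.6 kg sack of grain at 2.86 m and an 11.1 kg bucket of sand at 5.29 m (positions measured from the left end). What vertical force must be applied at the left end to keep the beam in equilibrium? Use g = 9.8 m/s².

Sum moments about the right end (the unknown pivot reaction has zero arm there).
Sack of grain: 15.6 × 9.8 = 152.9 N down at 2.86 m → arm 2.57 m, τ = 152.9 × 2.57 = 393 N·m counterclockwise.
Bucket of sand: 11.1 × 9.8 = 108.8 N down at 5.29 m → arm 0.14 m, τ = 108.8 × 0.14 = 15.23 N·m counterclockwise.
Net moment of the loads = 408.2 N·m counterclockwise.
The upward force F acts at the left end, arm 5.43 m, giving F × 5.43 clockwise.
Balancing moments: F × 5.43 = 408.2, giving F = 408.2 / 5.43 = 75.2 N.

F ≈ 75.2 N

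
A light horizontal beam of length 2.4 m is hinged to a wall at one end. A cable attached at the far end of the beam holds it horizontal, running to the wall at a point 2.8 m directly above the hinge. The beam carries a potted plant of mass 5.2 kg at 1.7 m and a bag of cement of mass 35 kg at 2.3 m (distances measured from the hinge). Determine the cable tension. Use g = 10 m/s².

T ≈ 490 N

Taking torques about the hinge:
Potted plant: 5.2 × 10 = 52 N down at 1.7 m → arm 1.7 m, τ = 52 × 1.7 = 88.4 N·m clockwise.
Bag of cement: 35 × 10 = 350 N down at 2.3 m → arm 2.3 m, τ = 350 × 2.3 = 805 N·m clockwise.
Total clockwise load moment = 893.4 N·m.
The cable tension T acts at 2.4 m; only its component perpendicular to the beam, T sinθ, produces torque. sinθ = h/√(h²+d²) = 2.8/√(2.8²+2.4²) = 0.7593.
Setting net torque to zero: T × 2.4 × 0.7593 = 893.4 → T = 893.4 / 1.822 = 490 N.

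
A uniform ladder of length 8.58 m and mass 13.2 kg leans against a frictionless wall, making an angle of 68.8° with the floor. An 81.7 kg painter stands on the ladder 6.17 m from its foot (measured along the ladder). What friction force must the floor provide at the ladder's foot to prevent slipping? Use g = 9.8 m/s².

Choose the foot of the ladder as the axis so the floor normal and friction both act there and drop out.
Ladder weight 13.2×9.8 = 129.4 N acts at 4.29 m along the ladder; its horizontal arm is 4.29·cos68.8° = 1.551 m → τ = 200.7 N·m clockwise.
Painter: 81.7×9.8 = 800.7 N at 6.17 m → arm 2.231 m → τ = 1786 N·m clockwise.
Wall normal N acts horizontally at the top; its moment arm is the height L sinθ = 8.58·sin68.8° = 7.999 m, counterclockwise.
Setting net torque to zero: N × 7.999 = 1987 → N = 248 N.
ΣFx = 0: friction at the foot balances the wall's push, so f = N_wall = 248 N.

f ≈ 248 N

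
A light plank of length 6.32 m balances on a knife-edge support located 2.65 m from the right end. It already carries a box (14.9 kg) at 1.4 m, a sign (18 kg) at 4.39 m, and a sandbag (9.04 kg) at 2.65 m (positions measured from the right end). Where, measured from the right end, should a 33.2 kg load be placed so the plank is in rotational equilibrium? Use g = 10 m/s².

Choose the knife-edge support (at 2.65 m from the right end) as the axis so the support reaction has zero arm there.
Box: 14.9 × 10 = 149 N down at 1.4 m → arm 1.25 m, τ = 149 × 1.25 = 186.2 N·m clockwise.
Sign: 18 × 10 = 180 N down at 4.39 m → arm 1.74 m, τ = 180 × 1.74 = 313.2 N·m counterclockwise.
Sandbag: acts at the knife-edge support, moment arm 0 → no torque.
Net moment of existing loads = 127 N·m counterclockwise.
The load weighs 33.2 × 10 = 332 N and must supply an equal clockwise moment, so its lever arm about the knife-edge support is 127 / 332 = 0.383 m.
That puts it at 2.65 − 0.383 = 2.27 m from the right end.

x ≈ 2.27 m from the right end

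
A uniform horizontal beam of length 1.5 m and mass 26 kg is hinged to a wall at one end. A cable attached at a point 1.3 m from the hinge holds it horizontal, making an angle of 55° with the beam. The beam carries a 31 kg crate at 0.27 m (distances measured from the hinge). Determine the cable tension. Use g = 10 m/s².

About the hinge:
Beam weight: 26 × 10 = 260 N down at 0.75 m → arm 0.75 m, τ = 260 × 0.75 = 195 N·m clockwise.
Crate: 31 × 10 = 310 N down at 0.27 m → arm 0.27 m, τ = 310 × 0.27 = 83.7 N·m clockwise.
Total clockwise load moment = 278.7 N·m.
The cable tension T acts at 1.3 m; only its component perpendicular to the beam, T sinθ, produces torque. sin 55° = 0.8192.
For rotational equilibrium, T × 1.3 × 0.8192 = 278.7, so T = 278.7 / 1.065 = 262 N.

T ≈ 262 N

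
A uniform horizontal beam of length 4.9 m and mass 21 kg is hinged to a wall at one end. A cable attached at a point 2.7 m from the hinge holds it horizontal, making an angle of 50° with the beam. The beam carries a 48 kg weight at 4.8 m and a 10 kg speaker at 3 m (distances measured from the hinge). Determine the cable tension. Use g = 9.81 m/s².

T ≈ 1480 N

Take moments about the hinge.
Beam weight: 21 × 9.81 = 206 N down at 2.45 m → arm 2.45 m, τ = 206 × 2.45 = 504.7 N·m clockwise.
Weight: 48 × 9.81 = 470.9 N down at 4.8 m → arm 4.8 m, τ = 470.9 × 4.8 = 2260 N·m clockwise.
Speaker: 10 × 9.81 = 98.1 N down at 3 m → arm 3 m, τ = 98.1 × 3 = 294.3 N·m clockwise.
Total clockwise load moment = 3059 N·m.
The cable tension T acts at 2.7 m; only its component perpendicular to the beam, T sinθ, produces torque. sin 50° = 0.766.
Στ = 0 ⇒ T × 2.7 × 0.766 = 3059 ⇒ T = 3059 / 2.068 = 1480 N.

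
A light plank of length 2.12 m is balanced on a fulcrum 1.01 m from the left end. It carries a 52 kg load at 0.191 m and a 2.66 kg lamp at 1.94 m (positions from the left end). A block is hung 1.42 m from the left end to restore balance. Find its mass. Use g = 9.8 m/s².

Sum moments about the fulcrum (at 1.01 m from the left end) (the support reaction has zero arm there).
Load: 52 × 9.8 = 509.6 N down at 0.191 m → arm 0.819 m, τ = 509.6 × 0.819 = 417.4 N·m counterclockwise.
Lamp: 2.66 × 9.8 = 26.07 N down at 1.94 m → arm 0.93 m, τ = 26.07 × 0.93 = 24.25 N·m clockwise.
Net moment of known loads = 393.1 N·m counterclockwise.
An unknown mass m at 1.42 m has arm 0.41 m; its moment is m·g·0.41 clockwise.
Balancing moments: m × 9.8 × 0.41 = 393.1, giving m = 393.1 / (9.8 × 0.41) = 97.8 kg.

m ≈ 97.8 kg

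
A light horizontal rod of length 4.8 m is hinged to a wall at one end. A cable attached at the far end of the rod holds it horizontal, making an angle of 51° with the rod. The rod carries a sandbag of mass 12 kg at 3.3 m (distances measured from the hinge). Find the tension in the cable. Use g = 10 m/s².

Take moments about the hinge.
Sandbag: 12 × 10 = 120 N down at 3.3 m → arm 3.3 m, τ = 120 × 3.3 = 396 N·m clockwise.
Total clockwise load moment = 396 N·m.
The cable tension T acts at 4.8 m; only its component perpendicular to the rod, T sinθ, produces torque. sin 51° = 0.7771.
Setting net torque to zero: T × 4.8 × 0.7771 = 396 → T = 396 / 3.73 = 106 N.

T ≈ 106 N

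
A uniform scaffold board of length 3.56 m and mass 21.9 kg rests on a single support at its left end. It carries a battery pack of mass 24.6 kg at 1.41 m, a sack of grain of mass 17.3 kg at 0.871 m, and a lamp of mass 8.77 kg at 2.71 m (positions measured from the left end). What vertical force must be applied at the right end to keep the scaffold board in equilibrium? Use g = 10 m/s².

About the left end:
Beam weight: 21.9 × 10 = 219 N down at 1.78 m → arm 1.78 m, τ = 219 × 1.78 = 389.8 N·m clockwise.
Battery pack: 24.6 × 10 = 246 N down at 1.41 m → arm 1.41 m, τ = 246 × 1.41 = 346.9 N·m clockwise.
Sack of grain: 17.3 × 10 = 173 N down at 0.871 m → arm 0.871 m, τ = 173 × 0.871 = 150.7 N·m clockwise.
Lamp: 8.77 × 10 = 87.7 N down at 2.71 m → arm 2.71 m, τ = 87.7 × 2.71 = 237.7 N·m clockwise.
Net moment of the loads = 1125 N·m clockwise.
The upward force F acts at the right end, arm 3.56 m, giving F × 3.56 counterclockwise.
Setting net torque to zero: F × 3.56 = 1125 → F = 1125 / 3.56 = 316 N.

F ≈ 316 N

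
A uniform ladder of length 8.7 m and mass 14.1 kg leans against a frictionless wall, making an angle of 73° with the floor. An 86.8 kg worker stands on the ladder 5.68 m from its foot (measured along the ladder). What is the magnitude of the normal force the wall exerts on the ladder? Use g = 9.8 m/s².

Choose the foot of the ladder as the axis so the floor normal and friction both act there and drop out.
Ladder weight 14.1×9.8 = 138.2 N acts at 4.35 m along the ladder; its horizontal arm is 4.35·cos73° = 1.272 m → τ = 175.8 N·m clockwise.
Worker: 86.8×9.8 = 850.6 N at 5.68 m → arm 1.661 m → τ = 1413 N·m clockwise.
Wall normal N acts horizontally at the top; its moment arm is the height L sinθ = 8.7·sin73° = 8.32 m, counterclockwise.
Setting net torque to zero: N × 8.32 = 1589 → N = 191 N.

N_wall ≈ 191 N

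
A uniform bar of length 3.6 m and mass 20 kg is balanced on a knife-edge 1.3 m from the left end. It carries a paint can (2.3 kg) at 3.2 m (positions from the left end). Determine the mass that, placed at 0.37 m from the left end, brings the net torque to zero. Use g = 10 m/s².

m ≈ 15.5 kg

Take moments about the knife-edge (at 1.3 m from the left end).
Beam weight: 20 × 10 = 200 N down at 1.8 m → arm 0.5 m, τ = 200 × 0.5 = 100 N·m clockwise.
Paint can: 2.3 × 10 = 23 N down at 3.2 m → arm 1.9 m, τ = 23 × 1.9 = 43.7 N·m clockwise.
Net moment of known loads = 143.7 N·m clockwise.
An unknown mass m at 0.37 m has arm 0.93 m; its moment is m·g·0.93 counterclockwise.
Balancing moments: m × 10 × 0.93 = 143.7, giving m = 143.7 / (10 × 0.93) = 15.5 kg.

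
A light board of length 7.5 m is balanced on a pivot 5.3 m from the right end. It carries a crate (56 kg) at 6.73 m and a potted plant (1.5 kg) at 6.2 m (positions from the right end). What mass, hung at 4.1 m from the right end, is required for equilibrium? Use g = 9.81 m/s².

m ≈ 67.9 kg

Sum moments about the pivot (at 5.3 m from the right end) (the support reaction has zero arm there).
Crate: 56 × 9.81 = 549.4 N down at 6.73 m → arm 1.43 m, τ = 549.4 × 1.43 = 785.6 N·m counterclockwise.
Potted plant: 1.5 × 9.81 = 14.71 N down at 6.2 m → arm 0.9 m, τ = 14.71 × 0.9 = 13.24 N·m counterclockwise.
Net moment of known loads = 798.8 N·m counterclockwise.
An unknown mass m at 4.1 m has arm 1.2 m; its moment is m·g·1.2 clockwise.
Balancing moments: m × 9.81 × 1.2 = 798.8, giving m = 798.8 / (9.81 × 1.2) = 67.9 kg.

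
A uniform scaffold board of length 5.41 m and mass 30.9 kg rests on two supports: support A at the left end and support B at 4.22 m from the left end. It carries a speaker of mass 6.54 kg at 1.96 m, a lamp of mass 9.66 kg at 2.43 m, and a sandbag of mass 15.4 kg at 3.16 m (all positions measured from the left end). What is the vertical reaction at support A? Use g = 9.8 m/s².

About support B:
Beam weight: 30.9 × 9.8 = 302.8 N down at 2.705 m → arm 1.515 m, τ = 302.8 × 1.515 = 458.7 N·m counterclockwise.
Speaker: 6.54 × 9.8 = 64.09 N down at 1.96 m → arm 2.26 m, τ = 64.09 × 2.26 = 144.8 N·m counterclockwise.
Lamp: 9.66 × 9.8 = 94.67 N down at 2.43 m → arm 1.79 m, τ = 94.67 × 1.79 = 169.5 N·m counterclockwise.
Sandbag: 15.4 × 9.8 = 150.9 N down at 3.16 m → arm 1.06 m, τ = 150.9 × 1.06 = 160 N·m counterclockwise.
Net load moment about support B = 933 N·m counterclockwise.
Reaction R at support A is upward at 0 m, arm 4.22 m → moment R × 4.22 clockwise.
Στ = 0 ⇒ R × 4.22 = 933 ⇒ R = 221 N.

R_A ≈ 221 N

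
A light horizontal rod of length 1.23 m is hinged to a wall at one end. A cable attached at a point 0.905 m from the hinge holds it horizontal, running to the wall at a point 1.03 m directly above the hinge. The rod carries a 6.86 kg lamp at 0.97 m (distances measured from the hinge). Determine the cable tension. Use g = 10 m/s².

T ≈ 97.9 N

Taking torques about the hinge:
Lamp: 6.86 × 10 = 68.6 N down at 0.97 m → arm 0.97 m, τ = 68.6 × 0.97 = 66.54 N·m clockwise.
Total clockwise load moment = 66.54 N·m.
The cable tension T acts at 0.905 m; only its component perpendicular to the rod, T sinθ, produces torque. sinθ = h/√(h²+d²) = 1.03/√(1.03²+0.905²) = 0.7512.
Στ = 0 ⇒ T × 0.905 × 0.7512 = 66.54 ⇒ T = 66.54 / 0.6798 = 97.9 N.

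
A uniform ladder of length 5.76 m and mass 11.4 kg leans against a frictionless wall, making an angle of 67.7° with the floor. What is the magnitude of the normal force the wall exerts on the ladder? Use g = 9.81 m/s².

N_wall ≈ 22.9 N

About the foot of the ladder:
Ladder weight 11.4×9.81 = 111.8 N acts at 2.88 m along the ladder; its horizontal arm is 2.88·cos67.7° = 1.093 m → τ = 122.2 N·m clockwise.
Wall normal N acts horizontally at the top; its moment arm is the height L sinθ = 5.76·sin67.7° = 5.329 m, counterclockwise.
For rotational equilibrium, N × 5.329 = 122.2, so N = 22.9 N.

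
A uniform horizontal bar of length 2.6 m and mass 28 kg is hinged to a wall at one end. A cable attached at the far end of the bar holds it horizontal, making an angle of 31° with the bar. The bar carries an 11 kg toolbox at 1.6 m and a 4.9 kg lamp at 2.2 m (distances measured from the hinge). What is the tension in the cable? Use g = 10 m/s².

Sum moments about the hinge (the unknown hinge reaction has zero arm there).
Beam weight: 28 × 10 = 280 N down at 1.3 m → arm 1.3 m, τ = 280 × 1.3 = 364 N·m clockwise.
Toolbox: 11 × 10 = 110 N down at 1.6 m → arm 1.6 m, τ = 110 × 1.6 = 176 N·m clockwise.
Lamp: 4.9 × 10 = 49 N down at 2.2 m → arm 2.2 m, τ = 49 × 2.2 = 107.8 N·m clockwise.
Total clockwise load moment = 647.8 N·m.
The cable tension T acts at 2.6 m; only its component perpendicular to the bar, T sinθ, produces torque. sin 31° = 0.515.
For rotational equilibrium, T × 2.6 × 0.515 = 647.8, so T = 647.8 / 1.339 = 484 N.

T ≈ 484 N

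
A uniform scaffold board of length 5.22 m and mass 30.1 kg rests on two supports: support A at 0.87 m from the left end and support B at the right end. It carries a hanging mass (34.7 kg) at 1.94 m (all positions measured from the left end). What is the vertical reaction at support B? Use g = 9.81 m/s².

Sum moments about support A (its reaction then has zero moment arm).
Beam weight: 30.1 × 9.81 = 295.3 N down at 2.61 m → arm 1.74 m, τ = 295.3 × 1.74 = 513.8 N·m clockwise.
Hanging mass: 34.7 × 9.81 = 340.4 N down at 1.94 m → arm 1.07 m, τ = 340.4 × 1.07 = 364.2 N·m clockwise.
Net load moment about support A = 878 N·m clockwise.
Reaction R at support B is upward at 5.22 m, arm 4.35 m → moment R × 4.35 counterclockwise.
Setting net torque to zero: R × 4.35 = 878 → R = 202 N.

R_B ≈ 202 N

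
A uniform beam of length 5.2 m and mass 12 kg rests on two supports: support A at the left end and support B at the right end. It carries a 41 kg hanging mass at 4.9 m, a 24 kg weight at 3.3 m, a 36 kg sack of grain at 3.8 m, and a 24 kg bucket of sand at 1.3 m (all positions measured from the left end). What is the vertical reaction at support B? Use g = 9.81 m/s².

R_B ≈ 904 N

Take moments about support A.
Beam weight: 12 × 9.81 = 117.7 N down at 2.6 m → arm 2.6 m, τ = 117.7 × 2.6 = 306 N·m clockwise.
Hanging mass: 41 × 9.81 = 402.2 N down at 4.9 m → arm 4.9 m, τ = 402.2 × 4.9 = 1971 N·m clockwise.
Weight: 24 × 9.81 = 235.4 N down at 3.3 m → arm 3.3 m, τ = 235.4 × 3.3 = 776.8 N·m clockwise.
Sack of grain: 36 × 9.81 = 353.2 N down at 3.8 m → arm 3.8 m, τ = 353.2 × 3.8 = 1342 N·m clockwise.
Bucket of sand: 24 × 9.81 = 235.4 N down at 1.3 m → arm 1.3 m, τ = 235.4 × 1.3 = 306 N·m clockwise.
Net load moment about support A = 4702 N·m clockwise.
Reaction R at support B is upward at 5.2 m, arm 5.2 m → moment R × 5.2 counterclockwise.
Balancing moments: R × 5.2 = 4702, giving R = 904 N.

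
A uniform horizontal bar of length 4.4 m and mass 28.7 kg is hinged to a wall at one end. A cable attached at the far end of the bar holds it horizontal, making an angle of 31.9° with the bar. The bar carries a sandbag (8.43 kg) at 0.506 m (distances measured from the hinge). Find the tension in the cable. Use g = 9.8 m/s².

T ≈ 284 N

Sum moments about the hinge (the unknown hinge reaction has zero arm there).
Beam weight: 28.7 × 9.8 = 281.3 N down at 2.2 m → arm 2.2 m, τ = 281.3 × 2.2 = 618.9 N·m clockwise.
Sandbag: 8.43 × 9.8 = 82.61 N down at 0.506 m → arm 0.506 m, τ = 82.61 × 0.506 = 41.8 N·m clockwise.
Total clockwise load moment = 660.7 N·m.
The cable tension T acts at 4.4 m; only its component perpendicular to the bar, T sinθ, produces torque. sin 31.9° = 0.5284.
Setting net torque to zero: T × 4.4 × 0.5284 = 660.7 → T = 660.7 / 2.325 = 284 N.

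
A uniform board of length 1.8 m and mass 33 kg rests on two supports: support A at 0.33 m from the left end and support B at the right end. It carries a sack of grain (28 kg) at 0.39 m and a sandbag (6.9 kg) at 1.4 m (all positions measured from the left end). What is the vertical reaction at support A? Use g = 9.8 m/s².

About support B:
Beam weight: 33 × 9.8 = 323.4 N down at 0.9 m → arm 0.9 m, τ = 323.4 × 0.9 = 291.1 N·m counterclockwise.
Sack of grain: 28 × 9.8 = 274.4 N down at 0.39 m → arm 1.41 m, τ = 274.4 × 1.41 = 386.9 N·m counterclockwise.
Sandbag: 6.9 × 9.8 = 67.62 N down at 1.4 m → arm 0.4 m, τ = 67.62 × 0.4 = 27.05 N·m counterclockwise.
Net load moment about support B = 705 N·m counterclockwise.
Reaction R at support A is upward at 0.33 m, arm 1.47 m → moment R × 1.47 clockwise.
Setting net torque to zero: R × 1.47 = 705 → R = 480 N.

R_A ≈ 480 N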